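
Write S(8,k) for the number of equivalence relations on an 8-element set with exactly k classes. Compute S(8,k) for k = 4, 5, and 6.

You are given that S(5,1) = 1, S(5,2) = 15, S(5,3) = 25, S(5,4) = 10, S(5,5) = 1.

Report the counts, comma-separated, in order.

@6  (6,2):15·2+1→31, (6,3):25·3+15→90, (6,4):10·4+25→65, (6,5):1·5+10→15, (6,6):0·6+1→1
@7  (7,3):90·3+31→301, (7,4):65·4+90→350, (7,5):15·5+65→140, (7,6):1·6+15→21
@8  (8,4):350·4+301→1701, (8,5):140·5+350→1050, (8,6):21·6+140→266
Read S(8,4) = 1701, S(8,5) = 1050, S(8,6) = 266.

1701, 1050, 266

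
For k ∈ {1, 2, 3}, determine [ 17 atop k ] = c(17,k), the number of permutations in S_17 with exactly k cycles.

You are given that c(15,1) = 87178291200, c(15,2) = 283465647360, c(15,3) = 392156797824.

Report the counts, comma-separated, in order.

20922789888000, 70734282393600, 102992244837120

[16] T[16,1]:15*87178291200+0=1307674368000 · T[16,2]:15*283465647360+87178291200=4339163001600 · T[16,3]:15*392156797824+283465647360=6165817614720
[17] T[17,1]:16*1307674368000+0=20922789888000 · T[17,2]:16*4339163001600+1307674368000=70734282393600 · T[17,3]:16*6165817614720+4339163001600=102992244837120
Read c(17,1) = 20922789888000, c(17,2) = 70734282393600, c(17,3) = 102992244837120.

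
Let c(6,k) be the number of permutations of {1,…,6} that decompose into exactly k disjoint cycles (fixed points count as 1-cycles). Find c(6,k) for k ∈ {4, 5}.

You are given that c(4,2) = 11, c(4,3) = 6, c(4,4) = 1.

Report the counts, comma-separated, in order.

r5: T_5,3=4×6+11=35; T_5,4=4×1+6=10; T_5,5=4×0+1=1
r6: T_6,4=5×10+35=85; T_6,5=5×1+10=15
Read c(6,4) = 85, c(6,5) = 15.

85, 15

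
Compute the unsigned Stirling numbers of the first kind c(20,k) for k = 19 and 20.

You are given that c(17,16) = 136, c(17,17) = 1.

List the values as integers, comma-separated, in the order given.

190, 1

r18: T_18,17=17×1+136=153; T_18,18=17×0+1=1
r19: T_19,18=18×1+153=171; T_19,19=18×0+1=1
r20: T_20,19=19×1+171=190; T_20,20=19×0+1=1
Read c(20,19) = 190, c(20,20) = 1.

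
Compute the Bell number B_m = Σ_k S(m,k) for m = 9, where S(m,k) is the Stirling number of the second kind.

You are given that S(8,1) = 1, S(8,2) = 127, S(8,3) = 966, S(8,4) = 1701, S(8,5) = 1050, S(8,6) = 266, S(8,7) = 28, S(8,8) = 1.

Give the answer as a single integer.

[9] T[9,1]:1*1+0=1 · T[9,2]:2*127+1=255 · T[9,3]:3*966+127=3025 · T[9,4]:4*1701+966=7770 · T[9,5]:5*1050+1701=6951 · T[9,6]:6*266+1050=2646 · T[9,7]:7*28+266=462 · T[9,8]:8*1+28=36 · T[9,9]:9*0+1=1
B_9 = ΣS(9,k) = 1+255+3025+7770+6951+2646+462+36+1 = 21147

21147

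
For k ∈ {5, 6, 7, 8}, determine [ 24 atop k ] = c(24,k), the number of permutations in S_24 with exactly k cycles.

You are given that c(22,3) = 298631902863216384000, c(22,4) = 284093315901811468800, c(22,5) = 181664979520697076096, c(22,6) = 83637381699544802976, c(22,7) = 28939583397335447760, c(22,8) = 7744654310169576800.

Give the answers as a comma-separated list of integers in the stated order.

r23: T_23,4=22×284093315901811468800+298631902863216384000=6548684852703068697600; T_23,5=22×181664979520697076096+284093315901811468800=4280722865357147142912; T_23,6=22×83637381699544802976+181664979520697076096=2021687376910682741568; T_23,7=22×28939583397335447760+83637381699544802976=720308216440924653696; T_23,8=22×7744654310169576800+28939583397335447760=199321978221066137360
r24: T_24,5=23×4280722865357147142912+6548684852703068697600=105005310755917452984576; T_24,6=23×2021687376910682741568+4280722865357147142912=50779532534302850198976; T_24,7=23×720308216440924653696+2021687376910682741568=18588776355051949776576; T_24,8=23×199321978221066137360+720308216440924653696=5304713715525445812976
Read c(24,5) = 105005310755917452984576, c(24,6) = 50779532534302850198976, c(24,7) = 18588776355051949776576, c(24,8) = 5304713715525445812976.

105005310755917452984576, 50779532534302850198976, 18588776355051949776576, 5304713715525445812976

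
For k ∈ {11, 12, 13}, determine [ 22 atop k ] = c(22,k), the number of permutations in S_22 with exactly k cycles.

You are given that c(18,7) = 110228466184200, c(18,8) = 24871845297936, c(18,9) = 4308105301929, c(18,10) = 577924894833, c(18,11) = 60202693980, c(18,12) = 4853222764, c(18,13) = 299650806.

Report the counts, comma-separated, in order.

37600535086859745, 4154823851430525, 373100999802531

r19: T_19,8=18×24871845297936+110228466184200=557921681547048; T_19,9=18×4308105301929+24871845297936=102417740732658; T_19,10=18×577924894833+4308105301929=14710753408923; T_19,11=18×60202693980+577924894833=1661573386473; T_19,12=18×4853222764+60202693980=147560703732; T_19,13=18×299650806+4853222764=10246937272
r20: T_20,9=19×102417740732658+557921681547048=2503858755467550; T_20,10=19×14710753408923+102417740732658=381922055502195; T_20,11=19×1661573386473+14710753408923=46280647751910; T_20,12=19×147560703732+1661573386473=4465226757381; T_20,13=19×10246937272+147560703732=342252511900
r21: T_21,10=20×381922055502195+2503858755467550=10142299865511450; T_21,11=20×46280647751910+381922055502195=1307535010540395; T_21,12=20×4465226757381+46280647751910=135585182899530; T_21,13=20×342252511900+4465226757381=11310276995381
r22: T_22,11=21×1307535010540395+10142299865511450=37600535086859745; T_22,12=21×135585182899530+1307535010540395=4154823851430525; T_22,13=21×11310276995381+135585182899530=373100999802531
Read c(22,11) = 37600535086859745, c(22,12) = 4154823851430525, c(22,13) = 373100999802531.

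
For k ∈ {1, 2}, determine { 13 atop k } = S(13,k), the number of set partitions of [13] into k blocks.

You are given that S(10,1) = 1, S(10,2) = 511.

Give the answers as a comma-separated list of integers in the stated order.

i=11: T(11,1)=0+1·1=1 | T(11,2)=1+2·511=1023
i=12: T(12,1)=0+1·1=1 | T(12,2)=1+2·1023=2047
i=13: T(13,1)=0+1·1=1 | T(13,2)=1+2·2047=4095
Read S(13,1) = 1, S(13,2) = 4095.

1, 4095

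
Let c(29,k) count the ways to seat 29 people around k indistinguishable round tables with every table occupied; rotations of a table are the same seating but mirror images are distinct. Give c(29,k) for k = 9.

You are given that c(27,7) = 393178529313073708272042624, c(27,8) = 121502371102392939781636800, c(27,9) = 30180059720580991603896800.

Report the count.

row 28: T[28][8]=27·121502371102392939781636800+393178529313073708272042624=3673742549077683082376236224  T[28][9]=27·30180059720580991603896800+121502371102392939781636800=936363983558079713086850400
row 29: T[29][9]=28·936363983558079713086850400+3673742549077683082376236224=29891934088703915048808047424
Read c(29,9) = 29891934088703915048808047424.

29891934088703915048808047424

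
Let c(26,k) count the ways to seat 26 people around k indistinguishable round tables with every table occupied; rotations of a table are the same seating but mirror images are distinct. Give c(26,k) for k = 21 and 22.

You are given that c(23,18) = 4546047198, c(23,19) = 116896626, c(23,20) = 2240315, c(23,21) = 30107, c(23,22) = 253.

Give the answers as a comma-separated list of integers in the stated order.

[24] T[24,19]:23*116896626+4546047198=7234669596 · T[24,20]:23*2240315+116896626=168423871 · T[24,21]:23*30107+2240315=2932776 · T[24,22]:23*253+30107=35926
[25] T[25,20]:24*168423871+7234669596=11276842500 · T[25,21]:24*2932776+168423871=238810495 · T[25,22]:24*35926+2932776=3795000
[26] T[26,21]:25*238810495+11276842500=17247104875 · T[26,22]:25*3795000+238810495=333685495
Read c(26,21) = 17247104875, c(26,22) = 333685495.

17247104875, 333685495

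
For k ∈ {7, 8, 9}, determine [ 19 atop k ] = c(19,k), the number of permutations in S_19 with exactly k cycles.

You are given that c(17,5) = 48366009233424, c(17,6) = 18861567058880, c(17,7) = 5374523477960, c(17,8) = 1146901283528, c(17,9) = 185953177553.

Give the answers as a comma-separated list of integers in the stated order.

[18] T[18,6]:17*18861567058880+48366009233424=369012649234384 · T[18,7]:17*5374523477960+18861567058880=110228466184200 · T[18,8]:17*1146901283528+5374523477960=24871845297936 · T[18,9]:17*185953177553+1146901283528=4308105301929
[19] T[19,7]:18*110228466184200+369012649234384=2353125040549984 · T[19,8]:18*24871845297936+110228466184200=557921681547048 · T[19,9]:18*4308105301929+24871845297936=102417740732658
Read c(19,7) = 2353125040549984, c(19,8) = 557921681547048, c(19,9) = 102417740732658.

2353125040549984, 557921681547048, 102417740732658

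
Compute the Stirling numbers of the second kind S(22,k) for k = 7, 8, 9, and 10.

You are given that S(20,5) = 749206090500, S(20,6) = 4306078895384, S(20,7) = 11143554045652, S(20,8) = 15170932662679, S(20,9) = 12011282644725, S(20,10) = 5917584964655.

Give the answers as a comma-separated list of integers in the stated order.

row 21: T[21][6]=6·4306078895384+749206090500=26585679462804  T[21][7]=7·11143554045652+4306078895384=82310957214948  T[21][8]=8·15170932662679+11143554045652=132511015347084  T[21][9]=9·12011282644725+15170932662679=123272476465204  T[21][10]=10·5917584964655+12011282644725=71187132291275
row 22: T[22][7]=7·82310957214948+26585679462804=602762379967440  T[22][8]=8·132511015347084+82310957214948=1142399079991620  T[22][9]=9·123272476465204+132511015347084=1241963303533920  T[22][10]=10·71187132291275+123272476465204=835143799377954
Read S(22,7) = 602762379967440, S(22,8) = 1142399079991620, S(22,9) = 1241963303533920, S(22,10) = 835143799377954.

602762379967440, 1142399079991620, 1241963303533920, 835143799377954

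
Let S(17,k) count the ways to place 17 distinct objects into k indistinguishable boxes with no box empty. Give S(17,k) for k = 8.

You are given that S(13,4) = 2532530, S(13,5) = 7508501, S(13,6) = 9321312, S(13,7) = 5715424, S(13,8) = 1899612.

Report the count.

20415995028

@14  (14,5):7508501·5+2532530→40075035, (14,6):9321312·6+7508501→63436373, (14,7):5715424·7+9321312→49329280, (14,8):1899612·8+5715424→20912320
@15  (15,6):63436373·6+40075035→420693273, (15,7):49329280·7+63436373→408741333, (15,8):20912320·8+49329280→216627840
@16  (16,7):408741333·7+420693273→3281882604, (16,8):216627840·8+408741333→2141764053
@17  (17,8):2141764053·8+3281882604→20415995028
Read S(17,8) = 20415995028.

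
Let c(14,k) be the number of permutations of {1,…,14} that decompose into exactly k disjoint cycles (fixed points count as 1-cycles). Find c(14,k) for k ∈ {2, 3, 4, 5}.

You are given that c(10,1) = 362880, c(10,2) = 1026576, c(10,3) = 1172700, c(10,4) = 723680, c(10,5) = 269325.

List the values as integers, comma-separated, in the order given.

i=11: T(11,1)=0+10·362880=3628800 | T(11,2)=362880+10·1026576=10628640 | T(11,3)=1026576+10·1172700=12753576 | T(11,4)=1172700+10·723680=8409500 | T(11,5)=723680+10·269325=3416930
i=12: T(12,1)=0+11·3628800=39916800 | T(12,2)=3628800+11·10628640=120543840 | T(12,3)=10628640+11·12753576=150917976 | T(12,4)=12753576+11·8409500=105258076 | T(12,5)=8409500+11·3416930=45995730
i=13: T(13,1)=0+12·39916800=479001600 | T(13,2)=39916800+12·120543840=1486442880 | T(13,3)=120543840+12·150917976=1931559552 | T(13,4)=150917976+12·105258076=1414014888 | T(13,5)=105258076+12·45995730=657206836
i=14: T(14,2)=479001600+13·1486442880=19802759040 | T(14,3)=1486442880+13·1931559552=26596717056 | T(14,4)=1931559552+13·1414014888=20313753096 | T(14,5)=1414014888+13·657206836=9957703756
Read c(14,2) = 19802759040, c(14,3) = 26596717056, c(14,4) = 20313753096, c(14,5) = 9957703756.

19802759040, 26596717056, 20313753096, 9957703756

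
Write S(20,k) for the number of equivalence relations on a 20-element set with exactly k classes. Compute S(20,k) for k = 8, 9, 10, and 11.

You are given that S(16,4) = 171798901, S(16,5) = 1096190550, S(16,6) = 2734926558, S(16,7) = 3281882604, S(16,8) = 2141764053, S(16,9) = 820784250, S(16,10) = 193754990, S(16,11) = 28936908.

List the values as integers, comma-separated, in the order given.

@17  (17,5):1096190550·5+171798901→5652751651, (17,6):2734926558·6+1096190550→17505749898, (17,7):3281882604·7+2734926558→25708104786, (17,8):2141764053·8+3281882604→20415995028, (17,9):820784250·9+2141764053→9528822303, (17,10):193754990·10+820784250→2758334150, (17,11):28936908·11+193754990→512060978
@18  (18,6):17505749898·6+5652751651→110687251039, (18,7):25708104786·7+17505749898→197462483400, (18,8):20415995028·8+25708104786→189036065010, (18,9):9528822303·9+20415995028→106175395755, (18,10):2758334150·10+9528822303→37112163803, (18,11):512060978·11+2758334150→8391004908
@19  (19,7):197462483400·7+110687251039→1492924634839, (19,8):189036065010·8+197462483400→1709751003480, (19,9):106175395755·9+189036065010→1144614626805, (19,10):37112163803·10+106175395755→477297033785, (19,11):8391004908·11+37112163803→129413217791
@20  (20,8):1709751003480·8+1492924634839→15170932662679, (20,9):1144614626805·9+1709751003480→12011282644725, (20,10):477297033785·10+1144614626805→5917584964655, (20,11):129413217791·11+477297033785→1900842429486
Read S(20,8) = 15170932662679, S(20,9) = 12011282644725, S(20,10) = 5917584964655, S(20,11) = 1900842429486.

15170932662679, 12011282644725, 5917584964655, 1900842429486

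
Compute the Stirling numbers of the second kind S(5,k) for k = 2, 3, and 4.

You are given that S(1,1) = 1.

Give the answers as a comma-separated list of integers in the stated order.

15, 25, 10

[2] T[2,1]:1*1+0=1 · T[2,2]:2*0+1=1
[3] T[3,1]:1*1+0=1 · T[3,2]:2*1+1=3 · T[3,3]:3*0+1=1
[4] T[4,1]:1*1+0=1 · T[4,2]:2*3+1=7 · T[4,3]:3*1+3=6 · T[4,4]:4*0+1=1
[5] T[5,2]:2*7+1=15 · T[5,3]:3*6+7=25 · T[5,4]:4*1+6=10
Read S(5,2) = 15, S(5,3) = 25, S(5,4) = 10.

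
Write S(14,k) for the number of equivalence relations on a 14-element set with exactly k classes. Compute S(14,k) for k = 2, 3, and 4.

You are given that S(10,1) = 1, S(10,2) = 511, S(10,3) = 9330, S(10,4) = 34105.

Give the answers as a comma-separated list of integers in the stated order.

row 11: T[11][1]=1·1+0=1  T[11][2]=2·511+1=1023  T[11][3]=3·9330+511=28501  T[11][4]=4·34105+9330=145750
row 12: T[12][1]=1·1+0=1  T[12][2]=2·1023+1=2047  T[12][3]=3·28501+1023=86526  T[12][4]=4·145750+28501=611501
row 13: T[13][1]=1·1+0=1  T[13][2]=2·2047+1=4095  T[13][3]=3·86526+2047=261625  T[13][4]=4·611501+86526=2532530
row 14: T[14][2]=2·4095+1=8191  T[14][3]=3·261625+4095=788970  T[14][4]=4·2532530+261625=10391745
Read S(14,2) = 8191, S(14,3) = 788970, S(14,4) = 10391745.

8191, 788970, 10391745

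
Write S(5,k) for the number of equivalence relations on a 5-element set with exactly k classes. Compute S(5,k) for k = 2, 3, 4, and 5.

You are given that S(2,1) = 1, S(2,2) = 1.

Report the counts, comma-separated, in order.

r3: T_3,1=1×1+0=1; T_3,2=2×1+1=3; T_3,3=3×0+1=1
r4: T_4,1=1×1+0=1; T_4,2=2×3+1=7; T_4,3=3×1+3=6; T_4,4=4×0+1=1
r5: T_5,2=2×7+1=15; T_5,3=3×6+7=25; T_5,4=4×1+6=10; T_5,5=5×0+1=1
Read S(5,2) = 15, S(5,3) = 25, S(5,4) = 10, S(5,5) = 1.

15, 25, 10, 1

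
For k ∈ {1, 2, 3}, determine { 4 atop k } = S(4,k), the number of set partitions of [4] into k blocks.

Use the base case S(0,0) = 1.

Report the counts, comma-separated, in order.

r1: T_1,1=1×0+1=1
r2: T_2,1=1×1+0=1; T_2,2=2×0+1=1
r3: T_3,1=1×1+0=1; T_3,2=2×1+1=3; T_3,3=3×0+1=1
r4: T_4,1=1×1+0=1; T_4,2=2×3+1=7; T_4,3=3×1+3=6
Read S(4,1) = 1, S(4,2) = 7, S(4,3) = 6.

1, 7, 6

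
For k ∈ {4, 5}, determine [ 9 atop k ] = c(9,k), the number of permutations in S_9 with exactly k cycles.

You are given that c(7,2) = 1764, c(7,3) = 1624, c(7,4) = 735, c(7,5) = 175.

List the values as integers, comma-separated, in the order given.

67284, 22449

[8] T[8,3]:7*1624+1764=13132 · T[8,4]:7*735+1624=6769 · T[8,5]:7*175+735=1960
[9] T[9,4]:8*6769+13132=67284 · T[9,5]:8*1960+6769=22449
Read c(9,4) = 67284, c(9,5) = 22449.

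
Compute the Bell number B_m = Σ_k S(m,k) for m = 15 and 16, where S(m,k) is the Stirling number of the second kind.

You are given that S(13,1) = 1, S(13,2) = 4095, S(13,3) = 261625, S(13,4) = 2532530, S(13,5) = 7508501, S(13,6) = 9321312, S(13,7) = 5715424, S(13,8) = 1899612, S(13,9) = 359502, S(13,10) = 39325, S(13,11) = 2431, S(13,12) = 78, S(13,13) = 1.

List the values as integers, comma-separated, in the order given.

i=14: T(14,1)=0+1·1=1 | T(14,2)=1+2·4095=8191 | T(14,3)=4095+3·261625=788970 | T(14,4)=261625+4·2532530=10391745 | T(14,5)=2532530+5·7508501=40075035 | T(14,6)=7508501+6·9321312=63436373 | T(14,7)=9321312+7·5715424=49329280 | T(14,8)=5715424+8·1899612=20912320 | T(14,9)=1899612+9·359502=5135130 | T(14,10)=359502+10·39325=752752 | T(14,11)=39325+11·2431=66066 | T(14,12)=2431+12·78=3367 | T(14,13)=78+13·1=91 | T(14,14)=1+14·0=1
i=15: T(15,1)=0+1·1=1 | T(15,2)=1+2·8191=16383 | T(15,3)=8191+3·788970=2375101 | T(15,4)=788970+4·10391745=42355950 | T(15,5)=10391745+5·40075035=210766920 | T(15,6)=40075035+6·63436373=420693273 | T(15,7)=63436373+7·49329280=408741333 | T(15,8)=49329280+8·20912320=216627840 | T(15,9)=20912320+9·5135130=67128490 | T(15,10)=5135130+10·752752=12662650 | T(15,11)=752752+11·66066=1479478 | T(15,12)=66066+12·3367=106470 | T(15,13)=3367+13·91=4550 | T(15,14)=91+14·1=105 | T(15,15)=1+15·0=1
i=16: T(16,1)=0+1·1=1 | T(16,2)=1+2·16383=32767 | T(16,3)=16383+3·2375101=7141686 | T(16,4)=2375101+4·42355950=171798901 | T(16,5)=42355950+5·210766920=1096190550 | T(16,6)=210766920+6·420693273=2734926558 | T(16,7)=420693273+7·408741333=3281882604 | T(16,8)=408741333+8·216627840=2141764053 | T(16,9)=216627840+9·67128490=820784250 | T(16,10)=67128490+10·12662650=193754990 | T(16,11)=12662650+11·1479478=28936908 | T(16,12)=1479478+12·106470=2757118 | T(16,13)=106470+13·4550=165620 | T(16,14)=4550+14·105=6020 | T(16,15)=105+15·1=120 | T(16,16)=1+16·0=1
B_15 = ΣS(15,k) = 1+16383+2375101+42355950+210766920+420693273+408741333+216627840+67128490+12662650+1479478+106470+4550+105+1 = 1382958545
B_16 = ΣS(16,k) = 1+32767+7141686+171798901+1096190550+2734926558+3281882604+2141764053+820784250+193754990+28936908+2757118+165620+6020+120+1 = 10480142147

1382958545, 10480142147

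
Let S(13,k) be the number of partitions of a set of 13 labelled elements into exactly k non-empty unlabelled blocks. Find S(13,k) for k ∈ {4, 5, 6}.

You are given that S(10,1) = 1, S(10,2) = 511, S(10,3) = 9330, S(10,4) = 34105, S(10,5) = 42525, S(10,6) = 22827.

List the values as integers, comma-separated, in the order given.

i=11: T(11,2)=1+2·511=1023 | T(11,3)=511+3·9330=28501 | T(11,4)=9330+4·34105=145750 | T(11,5)=34105+5·42525=246730 | T(11,6)=42525+6·22827=179487
i=12: T(12,3)=1023+3·28501=86526 | T(12,4)=28501+4·145750=611501 | T(12,5)=145750+5·246730=1379400 | T(12,6)=246730+6·179487=1323652
i=13: T(13,4)=86526+4·611501=2532530 | T(13,5)=611501+5·1379400=7508501 | T(13,6)=1379400+6·1323652=9321312
Read S(13,4) = 2532530, S(13,5) = 7508501, S(13,6) = 9321312.

2532530, 7508501, 9321312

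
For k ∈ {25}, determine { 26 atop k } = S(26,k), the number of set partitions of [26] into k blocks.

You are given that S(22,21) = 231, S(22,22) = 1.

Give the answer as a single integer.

325

r23: T_23,22=22×1+231=253; T_23,23=23×0+1=1
r24: T_24,23=23×1+253=276; T_24,24=24×0+1=1
r25: T_25,24=24×1+276=300; T_25,25=25×0+1=1
r26: T_26,25=25×1+300=325
Read S(26,25) = 325.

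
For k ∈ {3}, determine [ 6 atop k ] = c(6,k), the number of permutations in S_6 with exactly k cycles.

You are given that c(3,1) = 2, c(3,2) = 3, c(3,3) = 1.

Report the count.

225

row 4: T[4][1]=3·2+0=6  T[4][2]=3·3+2=11  T[4][3]=3·1+3=6
row 5: T[5][2]=4·11+6=50  T[5][3]=4·6+11=35
row 6: T[6][3]=5·35+50=225
Read c(6,3) = 225.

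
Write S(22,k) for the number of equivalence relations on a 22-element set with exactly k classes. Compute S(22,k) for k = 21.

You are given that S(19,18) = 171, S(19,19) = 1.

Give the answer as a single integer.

231

r20: T_20,19=19×1+171=190; T_20,20=20×0+1=1
r21: T_21,20=20×1+190=210; T_21,21=21×0+1=1
r22: T_22,21=21×1+210=231
Read S(22,21) = 231.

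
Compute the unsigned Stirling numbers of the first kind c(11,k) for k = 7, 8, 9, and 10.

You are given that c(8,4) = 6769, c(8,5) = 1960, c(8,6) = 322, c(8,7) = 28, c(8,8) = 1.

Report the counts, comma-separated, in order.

157773, 18150, 1320, 55

[9] T[9,5]:8*1960+6769=22449 · T[9,6]:8*322+1960=4536 · T[9,7]:8*28+322=546 · T[9,8]:8*1+28=36 · T[9,9]:8*0+1=1
[10] T[10,6]:9*4536+22449=63273 · T[10,7]:9*546+4536=9450 · T[10,8]:9*36+546=870 · T[10,9]:9*1+36=45 · T[10,10]:9*0+1=1
[11] T[11,7]:10*9450+63273=157773 · T[11,8]:10*870+9450=18150 · T[11,9]:10*45+870=1320 · T[11,10]:10*1+45=55
Read c(11,7) = 157773, c(11,8) = 18150, c(11,9) = 1320, c(11,10) = 55.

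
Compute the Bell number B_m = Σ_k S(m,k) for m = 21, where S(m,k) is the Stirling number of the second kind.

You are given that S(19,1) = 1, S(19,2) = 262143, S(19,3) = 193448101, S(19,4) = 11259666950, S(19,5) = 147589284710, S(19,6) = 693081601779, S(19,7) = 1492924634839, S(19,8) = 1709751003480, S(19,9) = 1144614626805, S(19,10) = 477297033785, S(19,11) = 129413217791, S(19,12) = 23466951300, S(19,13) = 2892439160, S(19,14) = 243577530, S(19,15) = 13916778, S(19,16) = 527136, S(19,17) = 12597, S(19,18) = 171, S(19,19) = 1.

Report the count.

@20  (20,1):1·1+0→1, (20,2):262143·2+1→524287, (20,3):193448101·3+262143→580606446, (20,4):11259666950·4+193448101→45232115901, (20,5):147589284710·5+11259666950→749206090500, (20,6):693081601779·6+147589284710→4306078895384, (20,7):1492924634839·7+693081601779→11143554045652, (20,8):1709751003480·8+1492924634839→15170932662679, (20,9):1144614626805·9+1709751003480→12011282644725, (20,10):477297033785·10+1144614626805→5917584964655, (20,11):129413217791·11+477297033785→1900842429486, (20,12):23466951300·12+129413217791→411016633391, (20,13):2892439160·13+23466951300→61068660380, (20,14):243577530·14+2892439160→6302524580, (20,15):13916778·15+243577530→452329200, (20,16):527136·16+13916778→22350954, (20,17):12597·17+527136→741285, (20,18):171·18+12597→15675, (20,19):1·19+171→190, (20,20):0·20+1→1
@21  (21,1):1·1+0→1, (21,2):524287·2+1→1048575, (21,3):580606446·3+524287→1742343625, (21,4):45232115901·4+580606446→181509070050, (21,5):749206090500·5+45232115901→3791262568401, (21,6):4306078895384·6+749206090500→26585679462804, (21,7):11143554045652·7+4306078895384→82310957214948, (21,8):15170932662679·8+11143554045652→132511015347084, (21,9):12011282644725·9+15170932662679→123272476465204, (21,10):5917584964655·10+12011282644725→71187132291275, (21,11):1900842429486·11+5917584964655→26826851689001, (21,12):411016633391·12+1900842429486→6833042030178, (21,13):61068660380·13+411016633391→1204909218331, (21,14):6302524580·14+61068660380→149304004500, (21,15):452329200·15+6302524580→13087462580, (21,16):22350954·16+452329200→809944464, (21,17):741285·17+22350954→34952799, (21,18):15675·18+741285→1023435, (21,19):190·19+15675→19285, (21,20):1·20+190→210, (21,21):0·21+1→1
B_21 = ΣS(21,k) = 1+1048575+1742343625+181509070050+3791262568401+26585679462804+82310957214948+132511015347084+123272476465204+71187132291275+26826851689001+6833042030178+1204909218331+149304004500+13087462580+809944464+34952799+1023435+19285+210+1 = 474869816156751

474869816156751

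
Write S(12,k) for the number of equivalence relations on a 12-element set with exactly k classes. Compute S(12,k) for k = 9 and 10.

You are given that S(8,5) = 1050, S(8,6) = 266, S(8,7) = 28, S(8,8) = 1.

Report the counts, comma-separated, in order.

i=9: T(9,6)=1050+6·266=2646 | T(9,7)=266+7·28=462 | T(9,8)=28+8·1=36 | T(9,9)=1+9·0=1
i=10: T(10,7)=2646+7·462=5880 | T(10,8)=462+8·36=750 | T(10,9)=36+9·1=45 | T(10,10)=1+10·0=1
i=11: T(11,8)=5880+8·750=11880 | T(11,9)=750+9·45=1155 | T(11,10)=45+10·1=55
i=12: T(12,9)=11880+9·1155=22275 | T(12,10)=1155+10·55=1705
Read S(12,9) = 22275, S(12,10) = 1705.

22275, 1705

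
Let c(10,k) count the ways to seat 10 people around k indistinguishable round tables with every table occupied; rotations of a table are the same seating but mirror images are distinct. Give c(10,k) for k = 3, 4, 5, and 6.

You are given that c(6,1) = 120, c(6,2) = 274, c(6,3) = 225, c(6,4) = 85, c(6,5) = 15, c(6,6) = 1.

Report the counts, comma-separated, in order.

1172700, 723680, 269325, 63273

i=7: T(7,1)=0+6·120=720 | T(7,2)=120+6·274=1764 | T(7,3)=274+6·225=1624 | T(7,4)=225+6·85=735 | T(7,5)=85+6·15=175 | T(7,6)=15+6·1=21
i=8: T(8,1)=0+7·720=5040 | T(8,2)=720+7·1764=13068 | T(8,3)=1764+7·1624=13132 | T(8,4)=1624+7·735=6769 | T(8,5)=735+7·175=1960 | T(8,6)=175+7·21=322
i=9: T(9,2)=5040+8·13068=109584 | T(9,3)=13068+8·13132=118124 | T(9,4)=13132+8·6769=67284 | T(9,5)=6769+8·1960=22449 | T(9,6)=1960+8·322=4536
i=10: T(10,3)=109584+9·118124=1172700 | T(10,4)=118124+9·67284=723680 | T(10,5)=67284+9·22449=269325 | T(10,6)=22449+9·4536=63273
Read c(10,3) = 1172700, c(10,4) = 723680, c(10,5) = 269325, c(10,6) = 63273.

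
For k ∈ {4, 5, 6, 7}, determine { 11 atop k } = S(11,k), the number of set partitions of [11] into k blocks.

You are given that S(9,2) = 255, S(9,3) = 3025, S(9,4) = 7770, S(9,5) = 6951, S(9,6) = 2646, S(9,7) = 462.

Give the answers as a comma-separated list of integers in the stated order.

145750, 246730, 179487, 63987

[10] T[10,3]:3*3025+255=9330 · T[10,4]:4*7770+3025=34105 · T[10,5]:5*6951+7770=42525 · T[10,6]:6*2646+6951=22827 · T[10,7]:7*462+2646=5880
[11] T[11,4]:4*34105+9330=145750 · T[11,5]:5*42525+34105=246730 · T[11,6]:6*22827+42525=179487 · T[11,7]:7*5880+22827=63987
Read S(11,4) = 145750, S(11,5) = 246730, S(11,6) = 179487, S(11,7) = 63987.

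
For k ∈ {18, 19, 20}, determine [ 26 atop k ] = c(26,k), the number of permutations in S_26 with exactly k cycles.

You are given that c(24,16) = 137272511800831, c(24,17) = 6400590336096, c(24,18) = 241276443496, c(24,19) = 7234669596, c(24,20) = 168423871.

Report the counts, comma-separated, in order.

595667304367135, 22563937825000, 696829576300

r25: T_25,17=24×6400590336096+137272511800831=290886679867135; T_25,18=24×241276443496+6400590336096=12191224980000; T_25,19=24×7234669596+241276443496=414908513800; T_25,20=24×168423871+7234669596=11276842500
r26: T_26,18=25×12191224980000+290886679867135=595667304367135; T_26,19=25×414908513800+12191224980000=22563937825000; T_26,20=25×11276842500+414908513800=696829576300
Read c(26,18) = 595667304367135, c(26,19) = 22563937825000, c(26,20) = 696829576300.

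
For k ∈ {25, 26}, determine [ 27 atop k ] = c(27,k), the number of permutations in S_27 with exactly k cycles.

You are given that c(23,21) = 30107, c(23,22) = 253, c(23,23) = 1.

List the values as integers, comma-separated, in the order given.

[24] T[24,22]:23*253+30107=35926 · T[24,23]:23*1+253=276 · T[24,24]:23*0+1=1
[25] T[25,23]:24*276+35926=42550 · T[25,24]:24*1+276=300 · T[25,25]:24*0+1=1
[26] T[26,24]:25*300+42550=50050 · T[26,25]:25*1+300=325 · T[26,26]:25*0+1=1
[27] T[27,25]:26*325+50050=58500 · T[27,26]:26*1+325=351
Read c(27,25) = 58500, c(27,26) = 351.

58500, 351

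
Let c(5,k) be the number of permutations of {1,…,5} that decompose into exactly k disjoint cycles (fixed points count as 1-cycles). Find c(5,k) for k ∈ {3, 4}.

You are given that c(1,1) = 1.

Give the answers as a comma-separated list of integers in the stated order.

@2  (2,1):1·1+0→1, (2,2):0·1+1→1
@3  (3,1):1·2+0→2, (3,2):1·2+1→3, (3,3):0·2+1→1
@4  (4,2):3·3+2→11, (4,3):1·3+3→6, (4,4):0·3+1→1
@5  (5,3):6·4+11→35, (5,4):1·4+6→10
Read c(5,3) = 35, c(5,4) = 10.

35, 10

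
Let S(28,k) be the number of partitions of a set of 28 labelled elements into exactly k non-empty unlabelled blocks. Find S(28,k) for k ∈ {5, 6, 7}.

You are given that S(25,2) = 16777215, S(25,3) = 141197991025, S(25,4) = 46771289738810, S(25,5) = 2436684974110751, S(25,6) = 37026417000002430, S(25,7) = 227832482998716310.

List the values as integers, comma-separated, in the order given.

307440364830580800, 8220146115188676396, 82892803728383735268

i=26: T(26,3)=16777215+3·141197991025=423610750290 | T(26,4)=141197991025+4·46771289738810=187226356946265 | T(26,5)=46771289738810+5·2436684974110751=12230196160292565 | T(26,6)=2436684974110751+6·37026417000002430=224595186974125331 | T(26,7)=37026417000002430+7·227832482998716310=1631853797991016600
i=27: T(27,4)=423610750290+4·187226356946265=749329038535350 | T(27,5)=187226356946265+5·12230196160292565=61338207158409090 | T(27,6)=12230196160292565+6·224595186974125331=1359801318005044551 | T(27,7)=224595186974125331+7·1631853797991016600=11647571772911241531
i=28: T(28,5)=749329038535350+5·61338207158409090=307440364830580800 | T(28,6)=61338207158409090+6·1359801318005044551=8220146115188676396 | T(28,7)=1359801318005044551+7·11647571772911241531=82892803728383735268
Read S(28,5) = 307440364830580800, S(28,6) = 8220146115188676396, S(28,7) = 82892803728383735268.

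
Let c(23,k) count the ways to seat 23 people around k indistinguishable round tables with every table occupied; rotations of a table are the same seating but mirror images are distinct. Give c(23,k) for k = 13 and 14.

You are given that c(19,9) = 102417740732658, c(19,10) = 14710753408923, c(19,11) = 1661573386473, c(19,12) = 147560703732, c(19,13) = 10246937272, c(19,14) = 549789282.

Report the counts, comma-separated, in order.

12363045847086207, 971250460939913

i=20: T(20,10)=102417740732658+19·14710753408923=381922055502195 | T(20,11)=14710753408923+19·1661573386473=46280647751910 | T(20,12)=1661573386473+19·147560703732=4465226757381 | T(20,13)=147560703732+19·10246937272=342252511900 | T(20,14)=10246937272+19·549789282=20692933630
i=21: T(21,11)=381922055502195+20·46280647751910=1307535010540395 | T(21,12)=46280647751910+20·4465226757381=135585182899530 | T(21,13)=4465226757381+20·342252511900=11310276995381 | T(21,14)=342252511900+20·20692933630=756111184500
i=22: T(22,12)=1307535010540395+21·135585182899530=4154823851430525 | T(22,13)=135585182899530+21·11310276995381=373100999802531 | T(22,14)=11310276995381+21·756111184500=27188611869881
i=23: T(23,13)=4154823851430525+22·373100999802531=12363045847086207 | T(23,14)=373100999802531+22·27188611869881=971250460939913
Read c(23,13) = 12363045847086207, c(23,14) = 971250460939913.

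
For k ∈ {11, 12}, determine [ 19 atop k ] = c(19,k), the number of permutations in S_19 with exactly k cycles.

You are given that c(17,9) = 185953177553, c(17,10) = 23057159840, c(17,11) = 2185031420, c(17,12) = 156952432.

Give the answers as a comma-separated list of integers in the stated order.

row 18: T[18][10]=17·23057159840+185953177553=577924894833  T[18][11]=17·2185031420+23057159840=60202693980  T[18][12]=17·156952432+2185031420=4853222764
row 19: T[19][11]=18·60202693980+577924894833=1661573386473  T[19][12]=18·4853222764+60202693980=147560703732
Read c(19,11) = 1661573386473, c(19,12) = 147560703732.

1661573386473, 147560703732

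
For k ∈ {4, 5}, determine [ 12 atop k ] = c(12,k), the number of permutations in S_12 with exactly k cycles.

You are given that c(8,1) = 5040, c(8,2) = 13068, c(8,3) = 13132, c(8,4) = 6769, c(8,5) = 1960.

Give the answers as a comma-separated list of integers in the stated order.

@9  (9,1):5040·8+0→40320, (9,2):13068·8+5040→109584, (9,3):13132·8+13068→118124, (9,4):6769·8+13132→67284, (9,5):1960·8+6769→22449
@10  (10,2):109584·9+40320→1026576, (10,3):118124·9+109584→1172700, (10,4):67284·9+118124→723680, (10,5):22449·9+67284→269325
@11  (11,3):1172700·10+1026576→12753576, (11,4):723680·10+1172700→8409500, (11,5):269325·10+723680→3416930
@12  (12,4):8409500·11+12753576→105258076, (12,5):3416930·11+8409500→45995730
Read c(12,4) = 105258076, c(12,5) = 45995730.

105258076, 45995730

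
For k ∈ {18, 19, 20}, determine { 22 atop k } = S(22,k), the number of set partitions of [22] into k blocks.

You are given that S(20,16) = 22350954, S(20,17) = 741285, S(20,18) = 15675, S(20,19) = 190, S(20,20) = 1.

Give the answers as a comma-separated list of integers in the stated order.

53374629, 1389850, 23485

row 21: T[21][17]=17·741285+22350954=34952799  T[21][18]=18·15675+741285=1023435  T[21][19]=19·190+15675=19285  T[21][20]=20·1+190=210
row 22: T[22][18]=18·1023435+34952799=53374629  T[22][19]=19·19285+1023435=1389850  T[22][20]=20·210+19285=23485
Read S(22,18) = 53374629, S(22,19) = 1389850, S(22,20) = 23485.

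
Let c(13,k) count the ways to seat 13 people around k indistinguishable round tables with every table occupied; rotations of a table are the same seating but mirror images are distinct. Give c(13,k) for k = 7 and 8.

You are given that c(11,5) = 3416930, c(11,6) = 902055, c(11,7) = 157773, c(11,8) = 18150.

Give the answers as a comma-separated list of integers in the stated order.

44990231, 6926634

r12: T_12,6=11×902055+3416930=13339535; T_12,7=11×157773+902055=2637558; T_12,8=11×18150+157773=357423
r13: T_13,7=12×2637558+13339535=44990231; T_13,8=12×357423+2637558=6926634
Read c(13,7) = 44990231, c(13,8) = 6926634.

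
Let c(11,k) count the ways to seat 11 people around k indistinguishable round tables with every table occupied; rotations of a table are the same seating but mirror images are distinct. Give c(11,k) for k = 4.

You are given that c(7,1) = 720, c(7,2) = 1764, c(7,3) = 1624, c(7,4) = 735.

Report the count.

i=8: T(8,1)=0+7·720=5040 | T(8,2)=720+7·1764=13068 | T(8,3)=1764+7·1624=13132 | T(8,4)=1624+7·735=6769
i=9: T(9,2)=5040+8·13068=109584 | T(9,3)=13068+8·13132=118124 | T(9,4)=13132+8·6769=67284
i=10: T(10,3)=109584+9·118124=1172700 | T(10,4)=118124+9·67284=723680
i=11: T(11,4)=1172700+10·723680=8409500
Read c(11,4) = 8409500.

8409500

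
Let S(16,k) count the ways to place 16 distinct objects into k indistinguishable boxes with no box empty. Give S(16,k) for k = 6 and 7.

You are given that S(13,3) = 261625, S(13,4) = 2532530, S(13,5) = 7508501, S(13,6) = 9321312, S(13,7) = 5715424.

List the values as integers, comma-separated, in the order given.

2734926558, 3281882604

@14  (14,4):2532530·4+261625→10391745, (14,5):7508501·5+2532530→40075035, (14,6):9321312·6+7508501→63436373, (14,7):5715424·7+9321312→49329280
@15  (15,5):40075035·5+10391745→210766920, (15,6):63436373·6+40075035→420693273, (15,7):49329280·7+63436373→408741333
@16  (16,6):420693273·6+210766920→2734926558, (16,7):408741333·7+420693273→3281882604
Read S(16,6) = 2734926558, S(16,7) = 3281882604.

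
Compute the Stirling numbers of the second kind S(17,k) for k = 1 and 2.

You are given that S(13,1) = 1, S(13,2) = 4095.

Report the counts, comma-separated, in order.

@14  (14,1):1·1+0→1, (14,2):4095·2+1→8191
@15  (15,1):1·1+0→1, (15,2):8191·2+1→16383
@16  (16,1):1·1+0→1, (16,2):16383·2+1→32767
@17  (17,1):1·1+0→1, (17,2):32767·2+1→65535
Read S(17,1) = 1, S(17,2) = 65535.

1, 65535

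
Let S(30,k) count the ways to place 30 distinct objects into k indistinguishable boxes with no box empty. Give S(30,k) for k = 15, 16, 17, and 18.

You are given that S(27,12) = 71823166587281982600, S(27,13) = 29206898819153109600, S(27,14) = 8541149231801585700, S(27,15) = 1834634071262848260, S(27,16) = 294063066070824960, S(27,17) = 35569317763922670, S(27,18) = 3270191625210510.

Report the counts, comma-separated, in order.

r28: T_28,13=13×29206898819153109600+71823166587281982600=451512851236272407400; T_28,14=14×8541149231801585700+29206898819153109600=148782988064375309400; T_28,15=15×1834634071262848260+8541149231801585700=36060660300744309600; T_28,16=16×294063066070824960+1834634071262848260=6539643128396047620; T_28,17=17×35569317763922670+294063066070824960=898741468057510350; T_28,18=18×3270191625210510+35569317763922670=94432767017711850
r29: T_29,14=14×148782988064375309400+451512851236272407400=2534474684137526739000; T_29,15=15×36060660300744309600+148782988064375309400=689692892575539953400; T_29,16=16×6539643128396047620+36060660300744309600=140694950355081071520; T_29,17=17×898741468057510350+6539643128396047620=21818248085373723570; T_29,18=18×94432767017711850+898741468057510350=2598531274376323650
r30: T_30,15=15×689692892575539953400+2534474684137526739000=12879868072770626040000; T_30,16=16×140694950355081071520+689692892575539953400=2940812098256837097720; T_30,17=17×21818248085373723570+140694950355081071520=511605167806434372210; T_30,18=18×2598531274376323650+21818248085373723570=68591811024147549270
Read S(30,15) = 12879868072770626040000, S(30,16) = 2940812098256837097720, S(30,17) = 511605167806434372210, S(30,18) = 68591811024147549270.

12879868072770626040000, 2940812098256837097720, 511605167806434372210, 68591811024147549270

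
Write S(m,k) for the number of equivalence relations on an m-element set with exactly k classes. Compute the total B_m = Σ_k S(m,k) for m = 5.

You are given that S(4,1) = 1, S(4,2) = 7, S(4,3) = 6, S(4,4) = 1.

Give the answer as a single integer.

52

@5  (5,1):1·1+0→1, (5,2):7·2+1→15, (5,3):6·3+7→25, (5,4):1·4+6→10, (5,5):0·5+1→1
B_5 = ΣS(5,k) = 1+15+25+10+1 = 52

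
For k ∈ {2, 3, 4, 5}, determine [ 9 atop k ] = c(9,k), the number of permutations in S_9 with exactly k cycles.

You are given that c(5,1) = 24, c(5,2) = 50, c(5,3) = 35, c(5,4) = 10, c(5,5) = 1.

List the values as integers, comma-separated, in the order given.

109584, 118124, 67284, 22449

r6: T_6,1=5×24+0=120; T_6,2=5×50+24=274; T_6,3=5×35+50=225; T_6,4=5×10+35=85; T_6,5=5×1+10=15
r7: T_7,1=6×120+0=720; T_7,2=6×274+120=1764; T_7,3=6×225+274=1624; T_7,4=6×85+225=735; T_7,5=6×15+85=175
r8: T_8,1=7×720+0=5040; T_8,2=7×1764+720=13068; T_8,3=7×1624+1764=13132; T_8,4=7×735+1624=6769; T_8,5=7×175+735=1960
r9: T_9,2=8×13068+5040=109584; T_9,3=8×13132+13068=118124; T_9,4=8×6769+13132=67284; T_9,5=8×1960+6769=22449
Read c(9,2) = 109584, c(9,3) = 118124, c(9,4) = 67284, c(9,5) = 22449.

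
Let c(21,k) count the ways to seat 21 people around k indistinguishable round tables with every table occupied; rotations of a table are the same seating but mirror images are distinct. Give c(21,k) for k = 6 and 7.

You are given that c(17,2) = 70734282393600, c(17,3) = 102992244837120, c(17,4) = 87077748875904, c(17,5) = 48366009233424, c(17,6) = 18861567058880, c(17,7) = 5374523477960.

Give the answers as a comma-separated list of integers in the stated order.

i=18: T(18,3)=70734282393600+17·102992244837120=1821602444624640 | T(18,4)=102992244837120+17·87077748875904=1583313975727488 | T(18,5)=87077748875904+17·48366009233424=909299905844112 | T(18,6)=48366009233424+17·18861567058880=369012649234384 | T(18,7)=18861567058880+17·5374523477960=110228466184200
i=19: T(19,4)=1821602444624640+18·1583313975727488=30321254007719424 | T(19,5)=1583313975727488+18·909299905844112=17950712280921504 | T(19,6)=909299905844112+18·369012649234384=7551527592063024 | T(19,7)=369012649234384+18·110228466184200=2353125040549984
i=20: T(20,5)=30321254007719424+19·17950712280921504=371384787345228000 | T(20,6)=17950712280921504+19·7551527592063024=161429736530118960 | T(20,7)=7551527592063024+19·2353125040549984=52260903362512720
i=21: T(21,6)=371384787345228000+20·161429736530118960=3599979517947607200 | T(21,7)=161429736530118960+20·52260903362512720=1206647803780373360
Read c(21,6) = 3599979517947607200, c(21,7) = 1206647803780373360.

3599979517947607200, 1206647803780373360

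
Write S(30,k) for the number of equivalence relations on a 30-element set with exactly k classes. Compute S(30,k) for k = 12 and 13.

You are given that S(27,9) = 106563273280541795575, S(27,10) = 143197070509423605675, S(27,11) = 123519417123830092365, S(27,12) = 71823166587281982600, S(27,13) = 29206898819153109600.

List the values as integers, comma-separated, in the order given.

177979707061075333384555, 102442517922081938561415

@28  (28,10):143197070509423605675·10+106563273280541795575→1538533978374777852325, (28,11):123519417123830092365·11+143197070509423605675→1501910658871554621690, (28,12):71823166587281982600·12+123519417123830092365→985397416171213883565, (28,13):29206898819153109600·13+71823166587281982600→451512851236272407400
@29  (29,11):1501910658871554621690·11+1538533978374777852325→18059551225961878690915, (29,12):985397416171213883565·12+1501910658871554621690→13326679652926121224470, (29,13):451512851236272407400·13+985397416171213883565→6855064482242755179765
@30  (30,12):13326679652926121224470·12+18059551225961878690915→177979707061075333384555, (30,13):6855064482242755179765·13+13326679652926121224470→102442517922081938561415
Read S(30,12) = 177979707061075333384555, S(30,13) = 102442517922081938561415.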